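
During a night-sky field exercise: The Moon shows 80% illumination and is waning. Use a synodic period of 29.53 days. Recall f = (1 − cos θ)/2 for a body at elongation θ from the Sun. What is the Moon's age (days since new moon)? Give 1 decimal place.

cos θ = 1 − 2f = -0.600, giving a principal value of 126.9°.
Since the Moon is past full (waning), take the reflex angle: θ = 360° − 126.9° = 233.1°.
At 360°/29.53 d per day, 233.1° corresponds to 19.12 days.

19.1 days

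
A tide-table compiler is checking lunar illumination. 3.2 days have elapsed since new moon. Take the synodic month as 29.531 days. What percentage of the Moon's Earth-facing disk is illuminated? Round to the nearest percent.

11%

The Moon has covered 3.2/29.531 of its cycle, so θ ≈ 360° × 3.2/29.531 = 39.0°.
With cos θ = 0.777, the lit fraction is (1 − 0.777)/2 ≈ 0.111, so 11%.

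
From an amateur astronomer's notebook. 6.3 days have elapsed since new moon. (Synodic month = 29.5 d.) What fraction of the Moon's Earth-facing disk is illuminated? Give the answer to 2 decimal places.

Elongation θ = 360° × 6.3/29.5 ≈ 76.9°.
With cos θ = 0.227, the lit fraction is (1 − 0.227)/2 ≈ 0.387.

0.39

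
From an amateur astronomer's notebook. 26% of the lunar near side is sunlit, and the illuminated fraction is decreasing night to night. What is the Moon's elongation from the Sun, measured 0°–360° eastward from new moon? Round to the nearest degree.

299°

cos θ = 1 − 2f = 0.480, giving a principal value of 61.3°.
Since the Moon is past full (waning), take the reflex angle: θ = 360° − 61.3° = 298.7°.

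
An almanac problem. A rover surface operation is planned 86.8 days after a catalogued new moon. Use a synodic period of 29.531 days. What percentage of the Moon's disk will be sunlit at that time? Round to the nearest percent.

86.8/29.531 = 2.939 lunations, so 2 complete cycles and 27.74 d into the next.
Elongation θ = 360° × 27.74/29.531 ≈ 338.1°.
cos 338.1° = 0.928, so f = (1 − 0.928)/2 = 0.036, so 4%.

4%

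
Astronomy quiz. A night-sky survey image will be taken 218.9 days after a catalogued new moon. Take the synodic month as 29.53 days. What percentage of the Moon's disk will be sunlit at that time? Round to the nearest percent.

Reduce mod P: 218.9 − 7×29.53 = 12.19 d into the current lunation.
The Moon has covered 12.19/29.53 of its cycle, so θ ≈ 360° × 12.19/29.53 = 148.6°.
Illuminated fraction = (1 − cos 148.6°)/2 = (1 − (-0.854))/2 ≈ 0.927, so 93%.

93%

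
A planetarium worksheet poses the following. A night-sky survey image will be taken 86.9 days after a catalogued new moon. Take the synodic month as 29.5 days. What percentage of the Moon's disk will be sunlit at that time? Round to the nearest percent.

86.9 d spans 2 complete synodic months (2 × 29.5 = 59.00 d) plus 27.90 d.
The Moon has covered 27.90/29.5 of its cycle, so θ ≈ 360° × 27.90/29.5 = 340.5°.
cos 340.5° = 0.942, so f = (1 − 0.942)/2 = 0.029, so 3%.

3%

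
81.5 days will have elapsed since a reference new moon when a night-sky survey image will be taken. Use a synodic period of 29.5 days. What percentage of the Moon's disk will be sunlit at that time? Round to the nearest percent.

46%

81.5/29.5 = 2.763 lunations, so 2 complete cycles and 22.50 d into the next.
The Moon has covered 22.50/29.5 of its cycle, so θ ≈ 360° × 22.50/29.5 = 274.6°.
With cos θ = 0.080, the lit fraction is (1 − 0.080)/2 ≈ 0.460, so 46%.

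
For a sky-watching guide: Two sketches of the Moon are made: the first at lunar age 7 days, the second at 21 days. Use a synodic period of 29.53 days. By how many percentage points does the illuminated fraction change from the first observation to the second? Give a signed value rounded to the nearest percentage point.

+16 percentage points

θ₁ = 360° × 7/29.53 = 85.3°, f₁ = (1 − cos θ₁)/2 = 0.459.
θ₂ = 360° × 21/29.53 = 256.0°, f₂ = (1 − cos θ₂)/2 = 0.621.
Change = f₂ − f₁ = +0.162 → +16 percentage points.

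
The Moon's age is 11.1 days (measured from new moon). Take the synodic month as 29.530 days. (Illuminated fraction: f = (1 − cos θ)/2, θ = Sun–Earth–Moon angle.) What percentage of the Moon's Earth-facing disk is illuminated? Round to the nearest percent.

86%

Elongation θ = 360° × 11.1/29.530 ≈ 135.3°.
cos 135.3° = (-0.711), so f = (1 − (-0.711))/2 = 0.856, so 86%.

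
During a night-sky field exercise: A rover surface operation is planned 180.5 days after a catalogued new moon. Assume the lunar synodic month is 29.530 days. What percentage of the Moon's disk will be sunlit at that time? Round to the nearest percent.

180.5 d spans 6 complete synodic months (6 × 29.530 = 177.18 d) plus 3.32 d.
Elongation θ = 360° × 3.32/29.530 ≈ 40.5°.
Illuminated fraction = (1 − cos 40.5°)/2 = (1 − 0.761)/2 ≈ 0.120, so 12%.

12%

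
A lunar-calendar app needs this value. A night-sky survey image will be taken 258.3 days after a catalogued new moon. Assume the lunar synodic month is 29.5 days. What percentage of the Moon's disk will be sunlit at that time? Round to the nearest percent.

258.3/29.5 = 8.756 lunations, so 8 complete cycles and 22.30 d into the next.
The Moon has covered 22.30/29.5 of its cycle, so θ ≈ 360° × 22.30/29.5 = 272.1°.
With cos θ = 0.037, the lit fraction is (1 − 0.037)/2 ≈ 0.481, so 48%.

48%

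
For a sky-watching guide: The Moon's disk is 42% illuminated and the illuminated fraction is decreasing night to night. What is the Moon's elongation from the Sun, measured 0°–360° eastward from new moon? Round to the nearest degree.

279°

cos θ = 1 − 2f = 0.160, giving a principal value of 80.8°.
A waning Moon lies in 180°–360°, so θ = 360° − 80.8° = 279.2°.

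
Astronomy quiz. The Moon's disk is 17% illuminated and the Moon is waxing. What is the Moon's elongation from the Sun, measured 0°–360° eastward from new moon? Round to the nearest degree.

Invert f = (1 − cos θ)/2 to get cos θ = 1 − 2(0.17) = 0.660, hence θ₀ = arccos 0.660 = 48.7°.
Waxing ⇒ before full, so θ = 48.7°.

49°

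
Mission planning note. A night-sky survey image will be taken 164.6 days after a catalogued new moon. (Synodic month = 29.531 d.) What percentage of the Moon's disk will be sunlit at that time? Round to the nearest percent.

164.6/29.531 = 5.574 lunations, so 5 complete cycles and 16.94 d into the next.
The Moon has covered 16.94/29.531 of its cycle, so θ ≈ 360° × 16.94/29.531 = 206.6°.
cos 206.6° = (-0.894), so f = (1 − (-0.894))/2 = 0.947, so 95%.

95%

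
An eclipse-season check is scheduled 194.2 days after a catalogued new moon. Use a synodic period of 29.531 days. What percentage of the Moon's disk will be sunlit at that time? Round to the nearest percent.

194.2 d spans 6 complete synodic months (6 × 29.531 = 177.19 d) plus 17.01 d.
The Moon has covered 17.01/29.531 of its cycle, so θ ≈ 360° × 17.01/29.531 = 207.4°.
With cos θ = (-0.888), the lit fraction is (1 − (-0.888))/2 ≈ 0.944, so 94%.

94%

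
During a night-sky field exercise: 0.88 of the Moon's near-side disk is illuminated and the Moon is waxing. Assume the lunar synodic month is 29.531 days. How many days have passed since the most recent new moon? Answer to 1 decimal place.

11.4 days

From f = (1 − cos θ)/2: cos θ = 1 − 2×0.88 = -0.760; arccos → 139.5°.
Before full moon the principal value applies: θ = 139.5°.
That fraction of the synodic month is 139.5/360 × 29.531 d ≈ 11.44 d.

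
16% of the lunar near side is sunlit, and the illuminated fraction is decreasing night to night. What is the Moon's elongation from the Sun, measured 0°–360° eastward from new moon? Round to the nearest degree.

313°

Invert f = (1 − cos θ)/2 to get cos θ = 1 − 2(0.16) = 0.680, hence θ₀ = arccos 0.680 = 47.2°.
Since the Moon is past full (waning), take the reflex angle: θ = 360° − 47.2° = 312.8°.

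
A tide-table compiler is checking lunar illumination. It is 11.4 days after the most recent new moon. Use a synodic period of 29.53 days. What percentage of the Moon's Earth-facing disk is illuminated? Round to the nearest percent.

Elongation θ = 360° × 11.4/29.53 ≈ 139.0°.
cos 139.0° = (-0.754), so f = (1 − (-0.754))/2 = 0.877, so 88%.

88%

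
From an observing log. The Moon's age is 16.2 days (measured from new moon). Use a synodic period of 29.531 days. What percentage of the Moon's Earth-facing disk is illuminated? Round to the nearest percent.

98%

Phase angle: θ = 360°·(16.2 d)/(29.531 d) = 197.5°.
Illuminated fraction = (1 − cos 197.5°)/2 = (1 − (-0.954))/2 ≈ 0.977, so 98%.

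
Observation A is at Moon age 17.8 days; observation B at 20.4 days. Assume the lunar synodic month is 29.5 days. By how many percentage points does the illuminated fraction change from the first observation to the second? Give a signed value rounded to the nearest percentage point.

First observation: θ = 360°·17.8/29.5 = 217.2°, so f = 0.898.
Second observation: θ = 248.9°, f = 0.680.
Δf = 0.680 − 0.898 = -0.219, i.e. -22 pp.

-22 pp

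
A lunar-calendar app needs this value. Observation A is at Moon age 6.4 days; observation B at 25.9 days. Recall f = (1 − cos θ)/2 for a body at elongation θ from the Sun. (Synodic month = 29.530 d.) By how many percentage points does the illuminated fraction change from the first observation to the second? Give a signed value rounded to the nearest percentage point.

θ₁ = 360° × 6.4/29.530 = 78.0°, f₁ = (1 − cos θ₁)/2 = 0.396.
θ₂ = 360° × 25.9/29.530 = 315.7°, f₂ = (1 − cos θ₂)/2 = 0.142.
Change = f₂ − f₁ = -0.254 → -25 percentage points.

-25 percentage points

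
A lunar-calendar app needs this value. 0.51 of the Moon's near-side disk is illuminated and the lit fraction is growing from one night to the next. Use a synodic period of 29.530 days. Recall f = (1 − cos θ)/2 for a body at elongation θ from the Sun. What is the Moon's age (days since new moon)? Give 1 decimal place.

7.5 days

Invert f = (1 − cos θ)/2 to get cos θ = 1 − 2(0.51) = -0.020, hence θ₀ = arccos -0.020 = 91.1°.
Waxing ⇒ before full, so θ = 91.1°.
Age = 29.530 × 91.1°/360° ≈ 7.48 days.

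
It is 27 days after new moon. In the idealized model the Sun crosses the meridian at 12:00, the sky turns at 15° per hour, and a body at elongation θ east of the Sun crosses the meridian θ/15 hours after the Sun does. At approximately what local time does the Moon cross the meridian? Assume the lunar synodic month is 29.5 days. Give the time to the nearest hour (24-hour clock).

The Moon has covered 27/29.5 of its cycle, so θ ≈ 360° × 27/29.5 = 329.5°.
The Moon trails the Sun by θ/15 = 329.5/15 ≈ 21.97 hours.
12:00 + 21.97 h ≈ 09:58 → 10:00 to the nearest hour.

10:00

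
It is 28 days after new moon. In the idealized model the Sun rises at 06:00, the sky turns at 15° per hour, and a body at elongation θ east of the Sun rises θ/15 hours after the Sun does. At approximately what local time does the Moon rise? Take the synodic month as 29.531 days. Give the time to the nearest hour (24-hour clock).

05:00

Elongation θ = 360° × 28/29.531 ≈ 341.3°.
At 15° of sky rotation per hour, 341.3° corresponds to a 22.76 h lag.
06:00 + 22.76 h ≈ 04:45 → 05:00 to the nearest hour.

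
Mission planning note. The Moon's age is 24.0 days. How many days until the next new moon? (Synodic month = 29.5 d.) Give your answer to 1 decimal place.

5.5 days

The next new moon completes the synodic month: 29.5 − 24.0 = 5.500 days.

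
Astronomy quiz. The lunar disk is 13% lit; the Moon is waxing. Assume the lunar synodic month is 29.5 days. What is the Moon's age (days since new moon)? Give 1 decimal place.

cos θ = 1 − 2f = 0.740, giving a principal value of 42.3°.
Before full moon the principal value applies: θ = 42.3°.
That fraction of the synodic month is 42.3/360 × 29.5 d ≈ 3.46 d.

3.5 days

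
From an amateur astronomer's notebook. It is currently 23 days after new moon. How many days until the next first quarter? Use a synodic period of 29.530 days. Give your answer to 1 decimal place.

First quarter occurs at elongation 90°, i.e. at age 29.530 × 90/360 = 7.383 d.
Already past this cycle's first quarter; the next is at 7.383 + 29.530 = 36.913 d, so 36.913 − 23 = 13.913 days.

13.9 days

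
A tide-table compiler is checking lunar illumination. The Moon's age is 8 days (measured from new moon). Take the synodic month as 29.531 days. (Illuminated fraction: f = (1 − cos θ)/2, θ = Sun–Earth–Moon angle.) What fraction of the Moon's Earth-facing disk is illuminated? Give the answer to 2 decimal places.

Elongation θ = 360° × 8/29.531 ≈ 97.5°.
Illuminated fraction = (1 − cos 97.5°)/2 = (1 − (-0.131))/2 ≈ 0.565.

0.57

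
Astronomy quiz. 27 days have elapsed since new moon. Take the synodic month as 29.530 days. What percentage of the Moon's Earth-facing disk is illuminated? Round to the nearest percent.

Phase angle: θ = 360°·(27 d)/(29.530 d) = 329.2°.
With cos θ = 0.859, the lit fraction is (1 − 0.859)/2 ≈ 0.071, so 7%.

7%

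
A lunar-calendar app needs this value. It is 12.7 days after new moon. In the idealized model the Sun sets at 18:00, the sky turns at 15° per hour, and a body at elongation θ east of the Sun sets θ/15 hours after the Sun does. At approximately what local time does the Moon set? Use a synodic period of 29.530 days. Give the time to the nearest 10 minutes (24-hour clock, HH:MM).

04:20

Phase angle: θ = 360°·(12.7 d)/(29.530 d) = 154.8°.
At 15° of sky rotation per hour, 154.8° corresponds to a 10.32 h lag.
18:00 + 10.322 h ≈ 04:19 → 04:20 to the nearest ten minutes.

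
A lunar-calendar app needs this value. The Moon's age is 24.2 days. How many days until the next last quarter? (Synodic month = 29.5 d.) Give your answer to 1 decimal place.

27.4 days

Last quarter is 0.75 of the way through the cycle: age 0.75 × 29.5 = 22.125 d.
Already past this cycle's last quarter; the next is at 22.125 + 29.5 = 51.625 d, so 51.625 − 24.2 = 27.425 days.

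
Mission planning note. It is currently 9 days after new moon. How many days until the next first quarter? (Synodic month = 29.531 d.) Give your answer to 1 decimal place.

27.9 days

First quarter is 0.25 of the way through the cycle: age 0.25 × 29.531 = 7.383 d.
Already past this cycle's first quarter; the next is at 7.383 + 29.531 = 36.914 d, so 36.914 − 9 = 27.914 days.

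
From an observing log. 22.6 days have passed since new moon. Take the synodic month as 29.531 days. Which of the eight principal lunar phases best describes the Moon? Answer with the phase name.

last quarter

θ ≈ 360° × 22.6/29.531 = 276°, which falls in the last quarter sector.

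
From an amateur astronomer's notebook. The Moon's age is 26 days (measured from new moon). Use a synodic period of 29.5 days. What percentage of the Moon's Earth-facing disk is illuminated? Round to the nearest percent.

Elongation θ = 360° × 26/29.5 ≈ 317.3°.
cos 317.3° = 0.735, so f = (1 − 0.735)/2 = 0.133, so 13%.

13%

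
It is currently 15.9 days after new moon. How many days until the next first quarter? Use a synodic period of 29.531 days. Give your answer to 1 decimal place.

21.0 days

First quarter is 0.25 of the way through the cycle: age 0.25 × 29.531 = 7.383 d.
This lunation's first quarter (7.383 d) has passed, so add one period: 36.914 − 15.9 = 21.014 days.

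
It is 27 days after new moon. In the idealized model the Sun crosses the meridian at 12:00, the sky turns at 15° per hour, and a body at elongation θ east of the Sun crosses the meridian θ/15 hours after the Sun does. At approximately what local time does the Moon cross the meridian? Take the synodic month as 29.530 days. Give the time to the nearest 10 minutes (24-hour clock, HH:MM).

Phase angle: θ = 360°·(27 d)/(29.530 d) = 329.2°.
Delay after the Sun = 329.2° / (15°/h) ≈ 21.94 h.
12:00 + 21.944 h ≈ 09:57 → 10:00 to the nearest ten minutes.

10:00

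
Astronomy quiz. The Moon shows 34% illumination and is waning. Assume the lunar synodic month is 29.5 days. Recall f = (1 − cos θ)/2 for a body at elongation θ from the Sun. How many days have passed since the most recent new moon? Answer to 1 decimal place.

From f = (1 − cos θ)/2: cos θ = 1 − 2×0.34 = 0.320; arccos → 71.3°.
Since the Moon is past full (waning), take the reflex angle: θ = 360° − 71.3° = 288.7°.
At 360°/29.5 d per day, 288.7° corresponds to 23.65 days.

23.7 days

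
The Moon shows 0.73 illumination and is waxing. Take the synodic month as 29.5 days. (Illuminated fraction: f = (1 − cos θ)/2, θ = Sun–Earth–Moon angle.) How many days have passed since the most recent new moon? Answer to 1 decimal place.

9.6 days

Invert f = (1 − cos θ)/2 to get cos θ = 1 − 2(0.73) = -0.460, hence θ₀ = arccos -0.460 = 117.4°.
The Moon is waxing (0°–180°), so θ = 117.4° directly.
Age = 29.5 × 117.4°/360° ≈ 9.62 days.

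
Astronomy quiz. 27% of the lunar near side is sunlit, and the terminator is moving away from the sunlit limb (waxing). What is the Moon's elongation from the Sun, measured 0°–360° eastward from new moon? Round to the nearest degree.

63°

Invert f = (1 − cos θ)/2 to get cos θ = 1 − 2(0.27) = 0.460, hence θ₀ = arccos 0.460 = 62.6°.
Before full moon the principal value applies: θ = 62.6°.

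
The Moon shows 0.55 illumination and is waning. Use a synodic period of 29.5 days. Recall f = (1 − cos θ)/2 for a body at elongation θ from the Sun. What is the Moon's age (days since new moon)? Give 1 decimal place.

21.7 days

From f = (1 − cos θ)/2: cos θ = 1 − 2×0.55 = -0.100; arccos → 95.7°.
A waning Moon lies in 180°–360°, so θ = 360° − 95.7° = 264.3°.
At 360°/29.5 d per day, 264.3° corresponds to 21.65 days.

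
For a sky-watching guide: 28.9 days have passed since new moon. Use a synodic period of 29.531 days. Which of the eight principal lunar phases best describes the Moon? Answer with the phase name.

new moon

At 28.9/29.531 of the cycle, θ ≈ 352° — the new moon range.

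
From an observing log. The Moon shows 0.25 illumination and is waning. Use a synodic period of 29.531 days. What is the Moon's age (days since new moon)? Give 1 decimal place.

Invert f = (1 − cos θ)/2 to get cos θ = 1 − 2(0.25) = 0.500, hence θ₀ = arccos 0.500 = 60.0°.
Waning ⇒ past full, so θ = 360° − 60.0° = 300.0°.
That fraction of the synodic month is 300.0/360 × 29.531 d ≈ 24.61 d.

24.6 days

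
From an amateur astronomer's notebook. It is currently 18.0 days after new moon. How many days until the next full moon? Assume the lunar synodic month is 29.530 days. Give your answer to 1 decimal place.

Full moon occurs at elongation 180°, i.e. at age 29.530 × 180/360 = 14.765 d.
Already past this cycle's full moon; the next is at 14.765 + 29.530 = 44.295 d, so 44.295 − 18.0 = 26.295 days.

26.3 days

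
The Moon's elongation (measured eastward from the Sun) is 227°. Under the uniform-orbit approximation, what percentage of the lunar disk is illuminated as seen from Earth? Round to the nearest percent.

Half-versine of 227°: (1 − (-0.682))/2 = 0.841, i.e. 84%.

84%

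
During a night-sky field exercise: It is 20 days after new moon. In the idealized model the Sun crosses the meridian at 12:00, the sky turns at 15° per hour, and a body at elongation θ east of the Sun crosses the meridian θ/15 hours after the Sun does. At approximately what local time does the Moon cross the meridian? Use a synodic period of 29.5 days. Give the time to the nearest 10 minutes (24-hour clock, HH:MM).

Phase angle: θ = 360°·(20 d)/(29.5 d) = 244.1°.
The Moon trails the Sun by θ/15 = 244.1/15 ≈ 16.27 hours.
12:00 + 16.271 h ≈ 04:16 → 04:20 to the nearest ten minutes.

04:20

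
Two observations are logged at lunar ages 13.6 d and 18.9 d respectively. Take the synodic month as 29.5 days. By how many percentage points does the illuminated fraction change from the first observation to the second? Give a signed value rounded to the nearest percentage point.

-17 percentage points

First observation: θ = 360°·13.6/29.5 = 166.0°, so f = 0.985.
Second observation: θ = 230.6°, f = 0.817.
Δf = 0.817 − 0.985 = -0.168, i.e. -17 pp.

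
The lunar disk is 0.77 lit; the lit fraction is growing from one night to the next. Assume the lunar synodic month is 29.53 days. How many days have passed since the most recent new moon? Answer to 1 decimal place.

10.1 days

Invert f = (1 − cos θ)/2 to get cos θ = 1 − 2(0.77) = -0.540, hence θ₀ = arccos -0.540 = 122.7°.
Before full moon the principal value applies: θ = 122.7°.
Age = 29.53 × 122.7°/360° ≈ 10.06 days.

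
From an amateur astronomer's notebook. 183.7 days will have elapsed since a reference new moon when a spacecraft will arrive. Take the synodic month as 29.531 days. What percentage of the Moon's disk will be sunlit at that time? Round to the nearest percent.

183.7/29.531 = 6.221 lunations, so 6 complete cycles and 6.51 d into the next.
The Moon has covered 6.51/29.531 of its cycle, so θ ≈ 360° × 6.51/29.531 = 79.4°.
Illuminated fraction = (1 − cos 79.4°)/2 = (1 − 0.184)/2 ≈ 0.408, so 41%.

41%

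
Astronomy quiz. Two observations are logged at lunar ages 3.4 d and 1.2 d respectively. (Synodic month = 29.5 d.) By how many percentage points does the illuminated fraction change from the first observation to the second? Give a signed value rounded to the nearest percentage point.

-11 pp

First observation: θ = 360°·3.4/29.5 = 41.5°, so f = 0.125.
Second observation: θ = 14.6°, f = 0.016.
Δf = 0.016 − 0.125 = -0.109, i.e. -11 pp.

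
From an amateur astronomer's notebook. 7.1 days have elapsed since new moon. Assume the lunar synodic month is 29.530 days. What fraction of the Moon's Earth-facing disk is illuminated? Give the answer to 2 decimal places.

Elongation θ = 360° × 7.1/29.530 ≈ 86.6°.
cos 86.6° = 0.060, so f = (1 − 0.060)/2 = 0.470.

0.47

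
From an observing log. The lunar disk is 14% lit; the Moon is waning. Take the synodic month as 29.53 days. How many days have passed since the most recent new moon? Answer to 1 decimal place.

25.9 days

cos θ = 1 − 2f = 0.720, giving a principal value of 43.9°.
Waning ⇒ past full, so θ = 360° − 43.9° = 316.1°.
At 360°/29.53 d per day, 316.1° corresponds to 25.93 days.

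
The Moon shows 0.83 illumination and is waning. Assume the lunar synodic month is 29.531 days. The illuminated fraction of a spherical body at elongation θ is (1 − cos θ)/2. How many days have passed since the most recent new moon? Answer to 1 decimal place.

18.8 days

Invert f = (1 − cos θ)/2 to get cos θ = 1 − 2(0.83) = -0.660, hence θ₀ = arccos -0.660 = 131.3°.
Since the Moon is past full (waning), take the reflex angle: θ = 360° − 131.3° = 228.7°.
That fraction of the synodic month is 228.7/360 × 29.531 d ≈ 18.76 d.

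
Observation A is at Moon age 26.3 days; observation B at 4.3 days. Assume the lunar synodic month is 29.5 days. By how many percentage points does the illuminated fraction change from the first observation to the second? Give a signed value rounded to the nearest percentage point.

θ₁ = 360° × 26.3/29.5 = 320.9°, f₁ = (1 − cos θ₁)/2 = 0.112.
θ₂ = 360° × 4.3/29.5 = 52.5°, f₂ = (1 − cos θ₂)/2 = 0.195.
Change = f₂ − f₁ = +0.084 → +8 percentage points.

+8 pp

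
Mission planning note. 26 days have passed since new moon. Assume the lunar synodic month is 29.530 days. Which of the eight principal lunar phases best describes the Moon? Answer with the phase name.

waning crescent

At 26/29.530 of the cycle, θ ≈ 317° — the waning crescent range.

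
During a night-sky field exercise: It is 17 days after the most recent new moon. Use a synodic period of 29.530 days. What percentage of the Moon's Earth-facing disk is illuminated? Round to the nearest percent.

Elongation θ = 360° × 17/29.530 ≈ 207.2°.
cos 207.2° = (-0.889), so f = (1 − (-0.889))/2 = 0.945, so 94%.

94%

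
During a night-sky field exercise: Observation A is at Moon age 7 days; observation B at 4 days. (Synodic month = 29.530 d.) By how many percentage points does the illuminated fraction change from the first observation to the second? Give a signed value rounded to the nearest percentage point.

-29 percentage points

θ₁ = 360° × 7/29.530 = 85.3°, f₁ = (1 − cos θ₁)/2 = 0.459.
θ₂ = 360° × 4/29.530 = 48.8°, f₂ = (1 − cos θ₂)/2 = 0.170.
Change = f₂ − f₁ = -0.289 → -29 percentage points.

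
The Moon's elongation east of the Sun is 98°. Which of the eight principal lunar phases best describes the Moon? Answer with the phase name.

first quarter

The first quarter sector spans roughly 68°–112°; 98° falls inside it.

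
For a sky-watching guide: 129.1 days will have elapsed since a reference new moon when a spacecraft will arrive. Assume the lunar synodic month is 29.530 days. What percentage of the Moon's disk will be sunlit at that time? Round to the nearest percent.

85%

129.1/29.530 = 4.372 lunations, so 4 complete cycles and 10.98 d into the next.
The Moon has covered 10.98/29.530 of its cycle, so θ ≈ 360° × 10.98/29.530 = 133.9°.
Illuminated fraction = (1 − cos 133.9°)/2 = (1 − (-0.693))/2 ≈ 0.846, so 85%.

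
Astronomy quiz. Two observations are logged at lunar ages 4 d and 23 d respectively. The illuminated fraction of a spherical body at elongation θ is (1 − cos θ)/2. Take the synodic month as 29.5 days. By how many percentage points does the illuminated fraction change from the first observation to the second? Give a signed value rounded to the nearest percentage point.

θ₁ = 360° × 4/29.5 = 48.8°, f₁ = (1 − cos θ₁)/2 = 0.171.
θ₂ = 360° × 23/29.5 = 280.7°, f₂ = (1 − cos θ₂)/2 = 0.407.
Change = f₂ − f₁ = +0.237 → +24 percentage points.

+24 pp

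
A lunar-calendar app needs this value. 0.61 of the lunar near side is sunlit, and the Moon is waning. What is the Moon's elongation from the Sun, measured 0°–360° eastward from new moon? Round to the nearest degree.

257°

From f = (1 − cos θ)/2: cos θ = 1 − 2×0.61 = -0.220; arccos → 102.7°.
Since the Moon is past full (waning), take the reflex angle: θ = 360° − 102.7° = 257.3°.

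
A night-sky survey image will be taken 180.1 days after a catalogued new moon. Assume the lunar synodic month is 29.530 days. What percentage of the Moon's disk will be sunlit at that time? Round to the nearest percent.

180.1 d spans 6 complete synodic months (6 × 29.530 = 177.18 d) plus 2.92 d.
Phase angle: θ = 360°·(2.92 d)/(29.530 d) = 35.6°.
With cos θ = 0.813, the lit fraction is (1 − 0.813)/2 ≈ 0.093, so 9%.

9%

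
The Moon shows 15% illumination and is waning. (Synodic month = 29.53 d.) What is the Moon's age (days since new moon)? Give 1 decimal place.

cos θ = 1 − 2f = 0.700, giving a principal value of 45.6°.
Since the Moon is past full (waning), take the reflex angle: θ = 360° − 45.6° = 314.4°.
That fraction of the synodic month is 314.4/360 × 29.53 d ≈ 25.79 d.

25.8 days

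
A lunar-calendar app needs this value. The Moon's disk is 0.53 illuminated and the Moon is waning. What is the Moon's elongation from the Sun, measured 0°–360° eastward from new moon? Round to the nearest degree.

Invert f = (1 − cos θ)/2 to get cos θ = 1 − 2(0.53) = -0.060, hence θ₀ = arccos -0.060 = 93.4°.
A waning Moon lies in 180°–360°, so θ = 360° − 93.4° = 266.6°.

267°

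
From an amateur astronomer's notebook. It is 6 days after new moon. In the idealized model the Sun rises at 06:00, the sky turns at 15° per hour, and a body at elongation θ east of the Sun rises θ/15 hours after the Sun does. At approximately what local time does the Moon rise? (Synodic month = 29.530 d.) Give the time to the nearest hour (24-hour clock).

Elongation θ = 360° × 6/29.530 ≈ 73.1°.
Delay after the Sun = 73.1° / (15°/h) ≈ 4.88 h.
06:00 + 4.88 h ≈ 10:53 → 11:00 to the nearest hour.

11:00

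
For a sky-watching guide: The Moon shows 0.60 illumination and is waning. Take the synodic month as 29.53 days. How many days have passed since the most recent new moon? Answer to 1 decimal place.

Invert f = (1 − cos θ)/2 to get cos θ = 1 − 2(0.60) = -0.200, hence θ₀ = arccos -0.200 = 101.5°.
A waning Moon lies in 180°–360°, so θ = 360° − 101.5° = 258.5°.
At 360°/29.53 d per day, 258.5° corresponds to 21.20 days.

21.2 days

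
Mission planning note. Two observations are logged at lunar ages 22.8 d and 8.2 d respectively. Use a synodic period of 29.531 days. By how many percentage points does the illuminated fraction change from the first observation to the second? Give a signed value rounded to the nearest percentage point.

+16 percentage points

First observation: θ = 360°·22.8/29.531 = 277.9°, so f = 0.431.
Second observation: θ = 100.0°, f = 0.587.
Δf = 0.587 − 0.431 = +0.156, i.e. +16 pp.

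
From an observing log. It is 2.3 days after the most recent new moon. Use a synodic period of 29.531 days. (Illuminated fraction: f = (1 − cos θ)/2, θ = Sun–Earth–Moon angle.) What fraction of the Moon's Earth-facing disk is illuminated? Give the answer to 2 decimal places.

Phase angle: θ = 360°·(2.3 d)/(29.531 d) = 28.0°.
Illuminated fraction = (1 − cos 28.0°)/2 = (1 − 0.883)/2 ≈ 0.059.

0.06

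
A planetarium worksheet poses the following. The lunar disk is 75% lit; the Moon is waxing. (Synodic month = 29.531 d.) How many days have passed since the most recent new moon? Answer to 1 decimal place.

9.8 days

Invert f = (1 − cos θ)/2 to get cos θ = 1 − 2(0.75) = -0.500, hence θ₀ = arccos -0.500 = 120.0°.
The Moon is waxing (0°–180°), so θ = 120.0° directly.
At 360°/29.531 d per day, 120.0° corresponds to 9.84 days.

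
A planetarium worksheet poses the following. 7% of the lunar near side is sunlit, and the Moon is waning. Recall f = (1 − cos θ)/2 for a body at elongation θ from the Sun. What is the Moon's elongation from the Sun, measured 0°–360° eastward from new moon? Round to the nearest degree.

cos θ = 1 − 2f = 0.860, giving a principal value of 30.7°.
A waning Moon lies in 180°–360°, so θ = 360° − 30.7° = 329.3°.

329°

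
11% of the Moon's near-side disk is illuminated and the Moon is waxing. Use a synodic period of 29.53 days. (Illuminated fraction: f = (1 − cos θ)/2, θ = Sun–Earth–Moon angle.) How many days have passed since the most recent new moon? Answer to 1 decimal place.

3.2 days

cos θ = 1 − 2f = 0.780, giving a principal value of 38.7°.
Before full moon the principal value applies: θ = 38.7°.
That fraction of the synodic month is 38.7/360 × 29.53 d ≈ 3.18 d.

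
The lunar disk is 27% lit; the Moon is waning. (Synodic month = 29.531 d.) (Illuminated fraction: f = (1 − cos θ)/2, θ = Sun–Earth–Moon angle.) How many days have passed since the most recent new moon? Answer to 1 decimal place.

24.4 days

From f = (1 − cos θ)/2: cos θ = 1 − 2×0.27 = 0.460; arccos → 62.6°.
Since the Moon is past full (waning), take the reflex angle: θ = 360° − 62.6° = 297.4°.
Age = 29.531 × 297.4°/360° ≈ 24.39 days.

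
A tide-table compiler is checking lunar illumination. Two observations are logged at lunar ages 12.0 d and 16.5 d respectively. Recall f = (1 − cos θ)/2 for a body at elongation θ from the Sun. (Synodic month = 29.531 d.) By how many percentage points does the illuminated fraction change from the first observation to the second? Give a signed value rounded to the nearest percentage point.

+5 pp

θ₁ = 360° × 12.0/29.531 = 146.3°, f₁ = (1 − cos θ₁)/2 = 0.916.
θ₂ = 360° × 16.5/29.531 = 201.1°, f₂ = (1 − cos θ₂)/2 = 0.966.
Change = f₂ − f₁ = +0.050 → +5 percentage points.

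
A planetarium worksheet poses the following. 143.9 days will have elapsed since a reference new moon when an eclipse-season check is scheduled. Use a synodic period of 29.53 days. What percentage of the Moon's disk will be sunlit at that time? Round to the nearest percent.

143.9 d spans 4 complete synodic months (4 × 29.53 = 118.12 d) plus 25.78 d.
Phase angle: θ = 360°·(25.78 d)/(29.53 d) = 314.3°.
cos 314.3° = 0.698, so f = (1 − 0.698)/2 = 0.151, so 15%.

15%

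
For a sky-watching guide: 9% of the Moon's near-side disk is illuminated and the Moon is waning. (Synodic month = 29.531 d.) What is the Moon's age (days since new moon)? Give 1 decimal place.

Invert f = (1 − cos θ)/2 to get cos θ = 1 − 2(0.09) = 0.820, hence θ₀ = arccos 0.820 = 34.9°.
A waning Moon lies in 180°–360°, so θ = 360° − 34.9° = 325.1°.
That fraction of the synodic month is 325.1/360 × 29.531 d ≈ 26.67 d.

26.7 days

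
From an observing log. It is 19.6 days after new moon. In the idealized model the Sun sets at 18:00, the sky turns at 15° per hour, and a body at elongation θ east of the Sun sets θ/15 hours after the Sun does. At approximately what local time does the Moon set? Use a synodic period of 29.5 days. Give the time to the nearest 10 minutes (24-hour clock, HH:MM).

10:00

The Moon has covered 19.6/29.5 of its cycle, so θ ≈ 360° × 19.6/29.5 = 239.2°.
Delay after the Sun = 239.2° / (15°/h) ≈ 15.95 h.
18:00 + 15.946 h ≈ 09:57 → 10:00 to the nearest ten minutes.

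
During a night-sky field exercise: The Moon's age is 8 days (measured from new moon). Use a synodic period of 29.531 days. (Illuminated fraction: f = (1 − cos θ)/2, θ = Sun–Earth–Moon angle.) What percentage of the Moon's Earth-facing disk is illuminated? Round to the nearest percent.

Elongation θ = 360° × 8/29.531 ≈ 97.5°.
With cos θ = (-0.131), the lit fraction is (1 − (-0.131))/2 ≈ 0.565, so 57%.

57%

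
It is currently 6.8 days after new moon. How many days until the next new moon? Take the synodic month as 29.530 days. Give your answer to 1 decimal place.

22.7 days

One full lunation from the last new moon is 29.530 d; remaining = 29.530 − 6.8 = 22.730 d.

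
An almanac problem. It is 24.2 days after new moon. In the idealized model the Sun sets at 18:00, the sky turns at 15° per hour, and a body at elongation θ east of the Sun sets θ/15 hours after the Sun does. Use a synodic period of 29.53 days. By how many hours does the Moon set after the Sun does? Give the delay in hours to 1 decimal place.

The Moon has covered 24.2/29.53 of its cycle, so θ ≈ 360° × 24.2/29.53 = 295.0°.
The Moon trails the Sun by θ/15 = 295.0/15 ≈ 19.67 hours.
So the Moon sets 19.67 h after the Sun.

19.7 h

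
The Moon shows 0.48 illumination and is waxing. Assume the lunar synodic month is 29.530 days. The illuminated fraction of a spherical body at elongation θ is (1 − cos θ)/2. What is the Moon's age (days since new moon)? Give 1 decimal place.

cos θ = 1 − 2f = 0.040, giving a principal value of 87.7°.
Waxing ⇒ before full, so θ = 87.7°.
Age = 29.530 × 87.7°/360° ≈ 7.19 days.

7.2 days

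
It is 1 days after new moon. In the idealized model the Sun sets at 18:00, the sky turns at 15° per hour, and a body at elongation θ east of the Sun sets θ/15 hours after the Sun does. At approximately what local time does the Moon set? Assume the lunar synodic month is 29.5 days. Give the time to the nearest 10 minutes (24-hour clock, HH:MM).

18:50

The Moon has covered 1/29.5 of its cycle, so θ ≈ 360° × 1/29.5 = 12.2°.
At 15° of sky rotation per hour, 12.2° corresponds to a 0.81 h lag.
18:00 + 0.814 h ≈ 18:49 → 18:50 to the nearest ten minutes.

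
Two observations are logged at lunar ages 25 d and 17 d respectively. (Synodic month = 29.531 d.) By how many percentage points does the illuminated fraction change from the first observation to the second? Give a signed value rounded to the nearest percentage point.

+73 pp

θ₁ = 360° × 25/29.531 = 304.8°, f₁ = (1 − cos θ₁)/2 = 0.215.
θ₂ = 360° × 17/29.531 = 207.2°, f₂ = (1 − cos θ₂)/2 = 0.945.
Change = f₂ − f₁ = +0.730 → +73 percentage points.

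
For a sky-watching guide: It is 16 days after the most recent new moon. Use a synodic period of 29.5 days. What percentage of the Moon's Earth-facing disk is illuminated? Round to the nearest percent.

98%

The Moon has covered 16/29.5 of its cycle, so θ ≈ 360° × 16/29.5 = 195.3°.
With cos θ = (-0.965), the lit fraction is (1 − (-0.965))/2 ≈ 0.982, so 98%.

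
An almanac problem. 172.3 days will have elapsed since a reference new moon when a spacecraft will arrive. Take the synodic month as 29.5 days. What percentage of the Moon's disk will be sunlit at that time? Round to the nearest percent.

Reduce mod P: 172.3 − 5×29.5 = 24.80 d into the current lunation.
The Moon has covered 24.80/29.5 of its cycle, so θ ≈ 360° × 24.80/29.5 = 302.6°.
Illuminated fraction = (1 − cos 302.6°)/2 = (1 − 0.539)/2 ≈ 0.230, so 23%.

23%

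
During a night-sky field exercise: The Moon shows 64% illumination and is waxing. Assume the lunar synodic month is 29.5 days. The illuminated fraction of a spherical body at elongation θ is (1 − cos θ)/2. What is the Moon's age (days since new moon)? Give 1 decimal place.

Invert f = (1 − cos θ)/2 to get cos θ = 1 − 2(0.64) = -0.280, hence θ₀ = arccos -0.280 = 106.3°.
Waxing ⇒ before full, so θ = 106.3°.
At 360°/29.5 d per day, 106.3° corresponds to 8.71 days.

8.7 days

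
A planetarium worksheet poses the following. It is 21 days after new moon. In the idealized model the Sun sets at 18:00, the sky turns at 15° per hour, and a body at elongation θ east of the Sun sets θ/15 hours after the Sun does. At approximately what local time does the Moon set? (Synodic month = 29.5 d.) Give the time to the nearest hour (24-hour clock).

Phase angle: θ = 360°·(21 d)/(29.5 d) = 256.3°.
At 15° of sky rotation per hour, 256.3° corresponds to a 17.08 h lag.
18:00 + 17.08 h ≈ 11:05 → 11:00 to the nearest hour.

11:00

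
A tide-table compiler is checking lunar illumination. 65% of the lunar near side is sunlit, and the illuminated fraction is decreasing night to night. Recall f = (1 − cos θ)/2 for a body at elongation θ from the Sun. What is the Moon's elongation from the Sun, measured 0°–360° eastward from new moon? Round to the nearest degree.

253°

Invert f = (1 − cos θ)/2 to get cos θ = 1 − 2(0.65) = -0.300, hence θ₀ = arccos -0.300 = 107.5°.
A waning Moon lies in 180°–360°, so θ = 360° − 107.5° = 252.5°.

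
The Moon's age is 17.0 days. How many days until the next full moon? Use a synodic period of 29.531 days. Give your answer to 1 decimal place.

Full moon occurs at elongation 180°, i.e. at age 29.531 × 180/360 = 14.765 d.
Already past this cycle's full moon; the next is at 14.765 + 29.531 = 44.296 d, so 44.296 − 17.0 = 27.296 days.

27.3 days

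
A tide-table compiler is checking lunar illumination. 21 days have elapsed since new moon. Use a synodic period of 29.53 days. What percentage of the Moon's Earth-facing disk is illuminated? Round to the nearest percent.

Phase angle: θ = 360°·(21 d)/(29.53 d) = 256.0°.
With cos θ = (-0.242), the lit fraction is (1 − (-0.242))/2 ≈ 0.621, so 62%.

62%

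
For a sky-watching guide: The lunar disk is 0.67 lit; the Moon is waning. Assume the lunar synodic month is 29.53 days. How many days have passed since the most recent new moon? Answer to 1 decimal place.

20.5 days

Invert f = (1 − cos θ)/2 to get cos θ = 1 − 2(0.67) = -0.340, hence θ₀ = arccos -0.340 = 109.9°.
A waning Moon lies in 180°–360°, so θ = 360° − 109.9° = 250.1°.
That fraction of the synodic month is 250.1/360 × 29.53 d ≈ 20.52 d.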